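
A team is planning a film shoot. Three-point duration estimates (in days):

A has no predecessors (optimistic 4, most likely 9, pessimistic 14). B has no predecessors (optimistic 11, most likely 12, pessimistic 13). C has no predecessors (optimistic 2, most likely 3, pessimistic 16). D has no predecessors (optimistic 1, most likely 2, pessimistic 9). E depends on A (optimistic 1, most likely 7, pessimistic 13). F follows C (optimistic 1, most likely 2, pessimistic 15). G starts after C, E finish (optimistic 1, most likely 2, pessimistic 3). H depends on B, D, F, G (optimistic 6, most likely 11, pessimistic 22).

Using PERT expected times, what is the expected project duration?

te_A = (4 + 4·9 + 14)/6 = 54/6 = 9
te_B = (11 + 4·12 + 13)/6 = 72/6 = 12
te_C = (2 + 4·3 + 16)/6 = 30/6 = 5
te_D = (1 + 4·2 + 9)/6 = 18/6 = 3
te_E = (1 + 4·7 + 13)/6 = 42/6 = 7
te_F = (1 + 4·2 + 15)/6 = 24/6 = 4
te_G = (1 + 4·2 + 3)/6 = 12/6 = 2
te_H = (6 + 4·11 + 22)/6 = 72/6 = 12

Forward pass:
ES_A = 0; EF_A = 9
ES_B = 0; EF_B = 12
ES_C = 0; EF_C = 5
ES_D = 0; EF_D = 3
ES_E = 9; EF_E = 9+7 = 16
ES_F = 5; EF_F = 5+4 = 9
ES_G = max(EF_C=5, EF_E=16) = 16; EF_G = 16+2 = 18
ES_H = max(EF_B=12, EF_D=3, EF_F=9, EF_G=18) = 18; EF_H = 18+12 = 30
Expected project duration μ = 30 days. Critical path: A → E → G → H.

30 days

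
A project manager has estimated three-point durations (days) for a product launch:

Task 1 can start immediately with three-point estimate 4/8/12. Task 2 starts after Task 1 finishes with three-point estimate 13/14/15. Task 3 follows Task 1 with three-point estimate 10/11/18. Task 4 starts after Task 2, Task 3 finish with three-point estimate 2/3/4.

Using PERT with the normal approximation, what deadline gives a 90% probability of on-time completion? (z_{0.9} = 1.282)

te_Task 1 = (4 + 4·8 + 12)/6 = 48/6 = 8; σ²_Task 1 = ((12−4)/6)² = 1.778
te_Task 2 = (13 + 4·14 + 15)/6 = 84/6 = 14; σ²_Task 2 = ((15−13)/6)² = 0.111
te_Task 3 = (10 + 4·11 + 18)/6 = 72/6 = 12; σ²_Task 3 = ((18−10)/6)² = 1.778
te_Task 4 = (2 + 4·3 + 4)/6 = 18/6 = 3; σ²_Task 4 = ((4−2)/6)² = 0.111

Forward pass:
ES_Task 1 = 0; EF_Task 1 = 8
ES_Task 2 = 8; EF_Task 2 = 8+14 = 22
ES_Task 3 = 8; EF_Task 3 = 8+12 = 20
ES_Task 4 = max(EF_Task 2=22, EF_Task 3=20) = 22; EF_Task 4 = 22+3 = 25
Expected project duration μ = 25 days. Critical path: Task 1 → Task 2 → Task 4.

Variance along critical path = 1.778 + 0.111 + 0.111 = 2.000; σ = 1.414 days.
D = μ + z·σ = 25 + 1.282·1.414 = 26.8 days

26.8 days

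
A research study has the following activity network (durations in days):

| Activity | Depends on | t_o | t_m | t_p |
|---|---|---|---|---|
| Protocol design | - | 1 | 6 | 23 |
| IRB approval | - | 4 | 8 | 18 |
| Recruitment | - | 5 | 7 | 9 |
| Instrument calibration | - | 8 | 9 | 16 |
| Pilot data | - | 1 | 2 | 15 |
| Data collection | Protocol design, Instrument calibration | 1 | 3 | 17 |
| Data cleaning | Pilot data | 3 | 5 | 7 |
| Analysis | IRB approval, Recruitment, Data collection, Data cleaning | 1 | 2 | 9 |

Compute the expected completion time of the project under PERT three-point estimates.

18 days

te_Protocol design = (1 + 4·6 + 23)/6 = 48/6 = 8
te_IRB approval = (4 + 4·8 + 18)/6 = 54/6 = 9
te_Recruitment = (5 + 4·7 + 9)/6 = 42/6 = 7
te_Instrument calibration = (8 + 4·9 + 16)/6 = 60/6 = 10
te_Pilot data = (1 + 4·2 + 15)/6 = 24/6 = 4
te_Data collection = (1 + 4·3 + 17)/6 = 30/6 = 5
te_Data cleaning = (3 + 4·5 + 7)/6 = 30/6 = 5
te_Analysis = (1 + 4·2 + 9)/6 = 18/6 = 3

Forward pass:
ES_Protocol design = 0; EF_Protocol design = 8
ES_IRB approval = 0; EF_IRB approval = 9
ES_Recruitment = 0; EF_Recruitment = 7
ES_Instrument calibration = 0; EF_Instrument calibration = 10
ES_Pilot data = 0; EF_Pilot data = 4
ES_Data collection = max(EF_Protocol design=8, EF_Instrument calibration=10) = 10; EF_Data collection = 10+5 = 15
ES_Data cleaning = 4; EF_Data cleaning = 4+5 = 9
ES_Analysis = max(EF_IRB approval=9, EF_Recruitment=7, EF_Data collection=15, EF_Data cleaning=9) = 15; EF_Analysis = 15+3 = 18
Expected project duration μ = 18 days. Critical path: Instrument calibration → Data collection → Analysis.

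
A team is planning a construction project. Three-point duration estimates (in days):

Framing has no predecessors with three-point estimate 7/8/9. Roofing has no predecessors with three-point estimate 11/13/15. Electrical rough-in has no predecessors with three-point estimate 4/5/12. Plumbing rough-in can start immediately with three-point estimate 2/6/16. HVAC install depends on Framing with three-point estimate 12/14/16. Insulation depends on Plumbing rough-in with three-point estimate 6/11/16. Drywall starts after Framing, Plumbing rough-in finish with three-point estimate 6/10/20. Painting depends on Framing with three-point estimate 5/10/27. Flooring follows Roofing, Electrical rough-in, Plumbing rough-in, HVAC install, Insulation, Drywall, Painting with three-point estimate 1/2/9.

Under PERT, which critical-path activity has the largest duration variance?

te_Framing = (7 + 4·8 + 9)/6 = 48/6 = 8; σ²_Framing = ((9−7)/6)² = 0.111
te_Roofing = (11 + 4·13 + 15)/6 = 78/6 = 13; σ²_Roofing = ((15−11)/6)² = 0.444
te_Electrical rough-in = (4 + 4·5 + 12)/6 = 36/6 = 6; σ²_Electrical rough-in = ((12−4)/6)² = 1.778
te_Plumbing rough-in = (2 + 4·6 + 16)/6 = 42/6 = 7; σ²_Plumbing rough-in = ((16−2)/6)² = 5.444
te_HVAC install = (12 + 4·14 + 16)/6 = 84/6 = 14; σ²_HVAC install = ((16−12)/6)² = 0.444
te_Insulation = (6 + 4·11 + 16)/6 = 66/6 = 11; σ²_Insulation = ((16−6)/6)² = 2.778
te_Drywall = (6 + 4·10 + 20)/6 = 66/6 = 11; σ²_Drywall = ((20−6)/6)² = 5.444
te_Painting = (5 + 4·10 + 27)/6 = 72/6 = 12; σ²_Painting = ((27−5)/6)² = 13.444
te_Flooring = (1 + 4·2 + 9)/6 = 18/6 = 3; σ²_Flooring = ((9−1)/6)² = 1.778

Forward pass:
ES_Framing = 0; EF_Framing = 8
ES_Roofing = 0; EF_Roofing = 13
ES_Electrical rough-in = 0; EF_Electrical rough-in = 6
ES_Plumbing rough-in = 0; EF_Plumbing rough-in = 7
ES_HVAC install = 8; EF_HVAC install = 8+14 = 22
ES_Insulation = 7; EF_Insulation = 7+11 = 18
ES_Drywall = max(EF_Framing=8, EF_Plumbing rough-in=7) = 8; EF_Drywall = 8+11 = 19
ES_Painting = 8; EF_Painting = 8+12 = 20
ES_Flooring = max(EF_Roofing=13, EF_Electrical rough-in=6, EF_Plumbing rough-in=7, EF_HVAC install=22, EF_Insulation=18, EF_Drywall=19, EF_Painting=20) = 22; EF_Flooring = 22+3 = 25
Expected project duration μ = 25 days. Critical path: Framing → HVAC install → Flooring.

Variances on critical path: σ²_Framing=0.111, σ²_HVAC install=0.444, σ²_Flooring=1.778.
Largest is σ²_Flooring = 1.778.

Flooring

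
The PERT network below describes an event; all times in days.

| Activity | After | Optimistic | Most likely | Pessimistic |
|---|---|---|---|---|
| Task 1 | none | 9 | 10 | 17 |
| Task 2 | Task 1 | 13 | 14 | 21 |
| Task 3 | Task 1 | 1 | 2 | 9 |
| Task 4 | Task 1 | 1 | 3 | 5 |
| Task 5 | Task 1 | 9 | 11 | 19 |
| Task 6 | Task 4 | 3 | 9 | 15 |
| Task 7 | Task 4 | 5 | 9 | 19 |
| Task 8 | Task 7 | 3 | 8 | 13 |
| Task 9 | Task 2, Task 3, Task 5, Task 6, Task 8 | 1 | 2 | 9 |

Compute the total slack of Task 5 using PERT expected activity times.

te_Task 1 = (9 + 4·10 + 17)/6 = 66/6 = 11
te_Task 2 = (13 + 4·14 + 21)/6 = 90/6 = 15
te_Task 3 = (1 + 4·2 + 9)/6 = 18/6 = 3
te_Task 4 = (1 + 4·3 + 5)/6 = 18/6 = 3
te_Task 5 = (9 + 4·11 + 19)/6 = 72/6 = 12
te_Task 6 = (3 + 4·9 + 15)/6 = 54/6 = 9
te_Task 7 = (5 + 4·9 + 19)/6 = 60/6 = 10
te_Task 8 = (3 + 4·8 + 13)/6 = 48/6 = 8
te_Task 9 = (1 + 4·2 + 9)/6 = 18/6 = 3

Forward pass:
ES_Task 1 = 0; EF_Task 1 = 11
ES_Task 2 = 11; EF_Task 2 = 11+15 = 26
ES_Task 3 = 11; EF_Task 3 = 11+3 = 14
ES_Task 4 = 11; EF_Task 4 = 11+3 = 14
ES_Task 5 = 11; EF_Task 5 = 11+12 = 23
ES_Task 6 = 14; EF_Task 6 = 14+9 = 23
ES_Task 7 = 14; EF_Task 7 = 14+10 = 24
ES_Task 8 = 24; EF_Task 8 = 24+8 = 32
ES_Task 9 = max(EF_Task 2=26, EF_Task 3=14, EF_Task 5=23, EF_Task 6=23, EF_Task 8=32) = 32; EF_Task 9 = 32+3 = 35
Expected project duration μ = 35 days. Critical path: Task 1 → Task 4 → Task 7 → Task 8 → Task 9.

Backward pass:
LF_Task 9 = 35; LS_Task 9 = 35−3 = 32
LF_Task 8 = LS_Task 9 = 32; LS_Task 8 = 32−8 = 24
LF_Task 7 = LS_Task 8 = 24; LS_Task 7 = 24−10 = 14
LF_Task 6 = LS_Task 9 = 32; LS_Task 6 = 32−9 = 23
LF_Task 5 = LS_Task 9 = 32; LS_Task 5 = 32−12 = 20
LF_Task 4 = min(LS_Task 6=23, LS_Task 7=14) = 14; LS_Task 4 = 14−3 = 11
LF_Task 3 = LS_Task 9 = 32; LS_Task 3 = 32−3 = 29
LF_Task 2 = LS_Task 9 = 32; LS_Task 2 = 32−15 = 17
LF_Task 1 = min(LS_Task 2=17, LS_Task 3=29, LS_Task 4=11, LS_Task 5=20) = 11; LS_Task 1 = 11−11 = 0
Slack_Task 5 = LS_Task 5 − ES_Task 5 = 20 − 11 = 9

9 days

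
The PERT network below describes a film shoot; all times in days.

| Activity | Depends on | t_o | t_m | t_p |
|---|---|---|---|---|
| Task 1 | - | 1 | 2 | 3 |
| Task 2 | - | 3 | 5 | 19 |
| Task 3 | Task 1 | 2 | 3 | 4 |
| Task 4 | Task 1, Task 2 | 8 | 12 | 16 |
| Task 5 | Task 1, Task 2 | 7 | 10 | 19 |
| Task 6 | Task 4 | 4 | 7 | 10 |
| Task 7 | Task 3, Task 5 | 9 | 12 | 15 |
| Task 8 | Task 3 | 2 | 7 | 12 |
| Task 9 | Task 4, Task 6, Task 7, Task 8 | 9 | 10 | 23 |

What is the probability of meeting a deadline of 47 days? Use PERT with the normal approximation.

0.884

te_Task 1 = (1 + 4·2 + 3)/6 = 12/6 = 2; σ²_Task 1 = ((3−1)/6)² = 0.111
te_Task 2 = (3 + 4·5 + 19)/6 = 42/6 = 7; σ²_Task 2 = ((19−3)/6)² = 7.111
te_Task 3 = (2 + 4·3 + 4)/6 = 18/6 = 3; σ²_Task 3 = ((4−2)/6)² = 0.111
te_Task 4 = (8 + 4·12 + 16)/6 = 72/6 = 12; σ²_Task 4 = ((16−8)/6)² = 1.778
te_Task 5 = (7 + 4·10 + 19)/6 = 66/6 = 11; σ²_Task 5 = ((19−7)/6)² = 4.000
te_Task 6 = (4 + 4·7 + 10)/6 = 42/6 = 7; σ²_Task 6 = ((10−4)/6)² = 1.000
te_Task 7 = (9 + 4·12 + 15)/6 = 72/6 = 12; σ²_Task 7 = ((15−9)/6)² = 1.000
te_Task 8 = (2 + 4·7 + 12)/6 = 42/6 = 7; σ²_Task 8 = ((12−2)/6)² = 2.778
te_Task 9 = (9 + 4·10 + 23)/6 = 72/6 = 12; σ²_Task 9 = ((23−9)/6)² = 5.444

Forward pass:
ES_Task 1 = 0; EF_Task 1 = 2
ES_Task 2 = 0; EF_Task 2 = 7
ES_Task 3 = 2; EF_Task 3 = 2+3 = 5
ES_Task 4 = max(EF_Task 1=2, EF_Task 2=7) = 7; EF_Task 4 = 7+12 = 19
ES_Task 5 = max(EF_Task 1=2, EF_Task 2=7) = 7; EF_Task 5 = 7+11 = 18
ES_Task 6 = 19; EF_Task 6 = 19+7 = 26
ES_Task 7 = max(EF_Task 3=5, EF_Task 5=18) = 18; EF_Task 7 = 18+12 = 30
ES_Task 8 = 5; EF_Task 8 = 5+7 = 12
ES_Task 9 = max(EF_Task 4=19, EF_Task 6=26, EF_Task 7=30, EF_Task 8=12) = 30; EF_Task 9 = 30+12 = 42
Expected project duration μ = 42 days. Critical path: Task 2 → Task 5 → Task 7 → Task 9.

Variance along critical path = 7.111 + 4.000 + 1.000 + 5.444 = 17.556; σ = √17.556 = 4.190 days.
Z = (47 − 42) / 4.190 = 1.193
P(T ≤ 47) = Φ(1.193) ≈ 0.884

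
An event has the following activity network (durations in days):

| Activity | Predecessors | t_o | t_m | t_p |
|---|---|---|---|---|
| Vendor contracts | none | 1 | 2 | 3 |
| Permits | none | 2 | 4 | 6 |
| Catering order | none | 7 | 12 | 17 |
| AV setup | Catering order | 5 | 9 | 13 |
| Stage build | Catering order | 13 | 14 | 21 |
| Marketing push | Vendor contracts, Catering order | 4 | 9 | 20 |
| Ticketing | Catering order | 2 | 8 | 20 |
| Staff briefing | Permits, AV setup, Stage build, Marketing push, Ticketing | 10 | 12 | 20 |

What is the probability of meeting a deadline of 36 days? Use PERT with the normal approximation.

te_Vendor contracts = (1 + 4·2 + 3)/6 = 12/6 = 2; σ²_Vendor contracts = ((3−1)/6)² = 0.111
te_Permits = (2 + 4·4 + 6)/6 = 24/6 = 4; σ²_Permits = ((6−2)/6)² = 0.444
te_Catering order = (7 + 4·12 + 17)/6 = 72/6 = 12; σ²_Catering order = ((17−7)/6)² = 2.778
te_AV setup = (5 + 4·9 + 13)/6 = 54/6 = 9; σ²_AV setup = ((13−5)/6)² = 1.778
te_Stage build = (13 + 4·14 + 21)/6 = 90/6 = 15; σ²_Stage build = ((21−13)/6)² = 1.778
te_Marketing push = (4 + 4·9 + 20)/6 = 60/6 = 10; σ²_Marketing push = ((20−4)/6)² = 7.111
te_Ticketing = (2 + 4·8 + 20)/6 = 54/6 = 9; σ²_Ticketing = ((20−2)/6)² = 9.000
te_Staff briefing = (10 + 4·12 + 20)/6 = 78/6 = 13; σ²_Staff briefing = ((20−10)/6)² = 2.778

Forward pass:
ES_Vendor contracts = 0; EF_Vendor contracts = 2
ES_Permits = 0; EF_Permits = 4
ES_Catering order = 0; EF_Catering order = 12
ES_AV setup = 12; EF_AV setup = 12+9 = 21
ES_Stage build = 12; EF_Stage build = 12+15 = 27
ES_Marketing push = max(EF_Vendor contracts=2, EF_Catering order=12) = 12; EF_Marketing push = 12+10 = 22
ES_Ticketing = 12; EF_Ticketing = 12+9 = 21
ES_Staff briefing = max(EF_Permits=4, EF_AV setup=21, EF_Stage build=27, EF_Marketing push=22, EF_Ticketing=21) = 27; EF_Staff briefing = 27+13 = 40
Expected project duration μ = 40 days. Critical path: Catering order → Stage build → Staff briefing.

Variance along critical path = 2.778 + 1.778 + 2.778 = 7.333; σ = √7.333 = 2.708 days.
Z = (36 − 40) / 2.708 = -1.477
P(T ≤ 36) = Φ(-1.477) ≈ 0.070

0.070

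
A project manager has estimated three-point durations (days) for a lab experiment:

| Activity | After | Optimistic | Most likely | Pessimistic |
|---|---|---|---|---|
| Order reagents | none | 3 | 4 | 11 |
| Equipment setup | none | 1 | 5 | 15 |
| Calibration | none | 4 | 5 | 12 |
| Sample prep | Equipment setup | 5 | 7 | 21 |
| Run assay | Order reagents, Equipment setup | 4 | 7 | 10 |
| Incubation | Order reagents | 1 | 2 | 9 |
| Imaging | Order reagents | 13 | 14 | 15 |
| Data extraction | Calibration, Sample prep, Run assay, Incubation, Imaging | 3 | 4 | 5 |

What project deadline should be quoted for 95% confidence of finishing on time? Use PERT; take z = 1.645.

25.3 days

te_Order reagents = (3 + 4·4 + 11)/6 = 30/6 = 5; σ²_Order reagents = ((11−3)/6)² = 1.778
te_Equipment setup = (1 + 4·5 + 15)/6 = 36/6 = 6; σ²_Equipment setup = ((15−1)/6)² = 5.444
te_Calibration = (4 + 4·5 + 12)/6 = 36/6 = 6; σ²_Calibration = ((12−4)/6)² = 1.778
te_Sample prep = (5 + 4·7 + 21)/6 = 54/6 = 9; σ²_Sample prep = ((21−5)/6)² = 7.111
te_Run assay = (4 + 4·7 + 10)/6 = 42/6 = 7; σ²_Run assay = ((10−4)/6)² = 1.000
te_Incubation = (1 + 4·2 + 9)/6 = 18/6 = 3; σ²_Incubation = ((9−1)/6)² = 1.778
te_Imaging = (13 + 4·14 + 15)/6 = 84/6 = 14; σ²_Imaging = ((15−13)/6)² = 0.111
te_Data extraction = (3 + 4·4 + 5)/6 = 24/6 = 4; σ²_Data extraction = ((5−3)/6)² = 0.111

Forward pass:
ES_Order reagents = 0; EF_Order reagents = 5
ES_Equipment setup = 0; EF_Equipment setup = 6
ES_Calibration = 0; EF_Calibration = 6
ES_Sample prep = 6; EF_Sample prep = 6+9 = 15
ES_Run assay = max(EF_Order reagents=5, EF_Equipment setup=6) = 6; EF_Run assay = 6+7 = 13
ES_Incubation = 5; EF_Incubation = 5+3 = 8
ES_Imaging = 5; EF_Imaging = 5+14 = 19
ES_Data extraction = max(EF_Calibration=6, EF_Sample prep=15, EF_Run assay=13, EF_Incubation=8, EF_Imaging=19) = 19; EF_Data extraction = 19+4 = 23
Expected project duration μ = 23 days. Critical path: Order reagents → Imaging → Data extraction.

Variance along critical path = 1.778 + 0.111 + 0.111 = 2.000; σ = 1.414 days.
D = μ + z·σ = 23 + 1.645·1.414 = 25.3 days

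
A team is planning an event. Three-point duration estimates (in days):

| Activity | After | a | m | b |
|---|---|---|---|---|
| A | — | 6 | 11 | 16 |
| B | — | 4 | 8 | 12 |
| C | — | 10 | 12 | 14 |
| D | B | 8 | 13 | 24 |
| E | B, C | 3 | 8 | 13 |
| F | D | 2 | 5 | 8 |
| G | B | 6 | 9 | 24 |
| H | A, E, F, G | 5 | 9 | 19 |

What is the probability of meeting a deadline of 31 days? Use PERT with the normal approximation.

te_A = (6 + 4·11 + 16)/6 = 66/6 = 11; σ²_A = ((16−6)/6)² = 2.778
te_B = (4 + 4·8 + 12)/6 = 48/6 = 8; σ²_B = ((12−4)/6)² = 1.778
te_C = (10 + 4·12 + 14)/6 = 72/6 = 12; σ²_C = ((14−10)/6)² = 0.444
te_D = (8 + 4·13 + 24)/6 = 84/6 = 14; σ²_D = ((24−8)/6)² = 7.111
te_E = (3 + 4·8 + 13)/6 = 48/6 = 8; σ²_E = ((13−3)/6)² = 2.778
te_F = (2 + 4·5 + 8)/6 = 30/6 = 5; σ²_F = ((8−2)/6)² = 1.000
te_G = (6 + 4·9 + 24)/6 = 66/6 = 11; σ²_G = ((24−6)/6)² = 9.000
te_H = (5 + 4·9 + 19)/6 = 60/6 = 10; σ²_H = ((19−5)/6)² = 5.444

Forward pass:
ES_A = 0; EF_A = 11
ES_B = 0; EF_B = 8
ES_C = 0; EF_C = 12
ES_D = 8; EF_D = 8+14 = 22
ES_E = max(EF_B=8, EF_C=12) = 12; EF_E = 12+8 = 20
ES_F = 22; EF_F = 22+5 = 27
ES_G = 8; EF_G = 8+11 = 19
ES_H = max(EF_A=11, EF_E=20, EF_F=27, EF_G=19) = 27; EF_H = 27+10 = 37
Expected project duration μ = 37 days. Critical path: B → D → F → H.

Variance along critical path = 1.778 + 7.111 + 1.000 + 5.444 = 15.333; σ = √15.333 = 3.916 days.
Z = (31 − 37) / 3.916 = -1.532
P(T ≤ 31) = Φ(-1.532) ≈ 0.063

0.063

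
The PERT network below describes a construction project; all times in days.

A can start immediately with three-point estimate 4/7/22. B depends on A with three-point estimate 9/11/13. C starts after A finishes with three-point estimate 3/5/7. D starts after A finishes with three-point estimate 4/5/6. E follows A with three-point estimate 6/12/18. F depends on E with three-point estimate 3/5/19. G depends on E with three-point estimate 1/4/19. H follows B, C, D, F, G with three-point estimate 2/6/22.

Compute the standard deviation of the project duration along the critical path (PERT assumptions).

te_A = (4 + 4·7 + 22)/6 = 54/6 = 9; σ²_A = ((22−4)/6)² = 9.000
te_B = (9 + 4·11 + 13)/6 = 66/6 = 11; σ²_B = ((13−9)/6)² = 0.444
te_C = (3 + 4·5 + 7)/6 = 30/6 = 5; σ²_C = ((7−3)/6)² = 0.444
te_D = (4 + 4·5 + 6)/6 = 30/6 = 5; σ²_D = ((6−4)/6)² = 0.111
te_E = (6 + 4·12 + 18)/6 = 72/6 = 12; σ²_E = ((18−6)/6)² = 4.000
te_F = (3 + 4·5 + 19)/6 = 42/6 = 7; σ²_F = ((19−3)/6)² = 7.111
te_G = (1 + 4·4 + 19)/6 = 36/6 = 6; σ²_G = ((19−1)/6)² = 9.000
te_H = (2 + 4·6 + 22)/6 = 48/6 = 8; σ²_H = ((22−2)/6)² = 11.111

Forward pass:
ES_A = 0; EF_A = 9
ES_B = 9; EF_B = 9+11 = 20
ES_C = 9; EF_C = 9+5 = 14
ES_D = 9; EF_D = 9+5 = 14
ES_E = 9; EF_E = 9+12 = 21
ES_F = 21; EF_F = 21+7 = 28
ES_G = 21; EF_G = 21+6 = 27
ES_H = max(EF_B=20, EF_C=14, EF_D=14, EF_F=28, EF_G=27) = 28; EF_H = 28+8 = 36
Expected project duration μ = 36 days. Critical path: A → E → F → H.

Variance along critical path = 9.000 + 4.000 + 7.111 + 11.111 = 31.222
σ = √31.222 = 5.588 days

5.59 days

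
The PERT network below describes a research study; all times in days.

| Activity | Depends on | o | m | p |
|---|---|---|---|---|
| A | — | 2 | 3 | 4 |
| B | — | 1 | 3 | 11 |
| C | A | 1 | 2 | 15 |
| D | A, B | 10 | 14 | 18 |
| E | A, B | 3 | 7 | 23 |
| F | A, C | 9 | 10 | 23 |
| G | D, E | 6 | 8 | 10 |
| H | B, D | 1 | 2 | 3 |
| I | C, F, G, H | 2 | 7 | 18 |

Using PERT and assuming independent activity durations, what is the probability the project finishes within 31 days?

0.194

te_A = (2 + 4·3 + 4)/6 = 18/6 = 3; σ²_A = ((4−2)/6)² = 0.111
te_B = (1 + 4·3 + 11)/6 = 24/6 = 4; σ²_B = ((11−1)/6)² = 2.778
te_C = (1 + 4·2 + 15)/6 = 24/6 = 4; σ²_C = ((15−1)/6)² = 5.444
te_D = (10 + 4·14 + 18)/6 = 84/6 = 14; σ²_D = ((18−10)/6)² = 1.778
te_E = (3 + 4·7 + 23)/6 = 54/6 = 9; σ²_E = ((23−3)/6)² = 11.111
te_F = (9 + 4·10 + 23)/6 = 72/6 = 12; σ²_F = ((23−9)/6)² = 5.444
te_G = (6 + 4·8 + 10)/6 = 48/6 = 8; σ²_G = ((10−6)/6)² = 0.444
te_H = (1 + 4·2 + 3)/6 = 12/6 = 2; σ²_H = ((3−1)/6)² = 0.111
te_I = (2 + 4·7 + 18)/6 = 48/6 = 8; σ²_I = ((18−2)/6)² = 7.111

Forward pass:
ES_A = 0; EF_A = 3
ES_B = 0; EF_B = 4
ES_C = 3; EF_C = 3+4 = 7
ES_D = max(EF_A=3, EF_B=4) = 4; EF_D = 4+14 = 18
ES_E = max(EF_A=3, EF_B=4) = 4; EF_E = 4+9 = 13
ES_F = max(EF_A=3, EF_C=7) = 7; EF_F = 7+12 = 19
ES_G = max(EF_D=18, EF_E=13) = 18; EF_G = 18+8 = 26
ES_H = max(EF_B=4, EF_D=18) = 18; EF_H = 18+2 = 20
ES_I = max(EF_C=7, EF_F=19, EF_G=26, EF_H=20) = 26; EF_I = 26+8 = 34
Expected project duration μ = 34 days. Critical path: B → D → G → I.

Variance along critical path = 2.778 + 1.778 + 0.444 + 7.111 = 12.111; σ = √12.111 = 3.480 days.
Z = (31 − 34) / 3.480 = -0.862
P(T ≤ 31) = Φ(-0.862) ≈ 0.194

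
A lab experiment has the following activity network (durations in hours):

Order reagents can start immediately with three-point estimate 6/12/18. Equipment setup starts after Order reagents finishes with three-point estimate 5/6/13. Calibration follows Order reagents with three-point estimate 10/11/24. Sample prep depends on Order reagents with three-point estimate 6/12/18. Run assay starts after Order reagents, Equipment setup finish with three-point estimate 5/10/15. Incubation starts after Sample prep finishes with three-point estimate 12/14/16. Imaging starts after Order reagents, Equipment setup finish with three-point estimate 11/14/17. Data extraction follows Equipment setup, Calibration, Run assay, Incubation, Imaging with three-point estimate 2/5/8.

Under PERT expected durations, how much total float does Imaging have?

5 hours

te_Order reagents = (6 + 4·12 + 18)/6 = 72/6 = 12
te_Equipment setup = (5 + 4·6 + 13)/6 = 42/6 = 7
te_Calibration = (10 + 4·11 + 24)/6 = 78/6 = 13
te_Sample prep = (6 + 4·12 + 18)/6 = 72/6 = 12
te_Run assay = (5 + 4·10 + 15)/6 = 60/6 = 10
te_Incubation = (12 + 4·14 + 16)/6 = 84/6 = 14
te_Imaging = (11 + 4·14 + 17)/6 = 84/6 = 14
te_Data extraction = (2 + 4·5 + 8)/6 = 30/6 = 5

Forward pass:
ES_Order reagents = 0; EF_Order reagents = 12
ES_Equipment setup = 12; EF_Equipment setup = 12+7 = 19
ES_Calibration = 12; EF_Calibration = 12+13 = 25
ES_Sample prep = 12; EF_Sample prep = 12+12 = 24
ES_Run assay = max(EF_Order reagents=12, EF_Equipment setup=19) = 19; EF_Run assay = 19+10 = 29
ES_Incubation = 24; EF_Incubation = 24+14 = 38
ES_Imaging = max(EF_Order reagents=12, EF_Equipment setup=19) = 19; EF_Imaging = 19+14 = 33
ES_Data extraction = max(EF_Equipment setup=19, EF_Calibration=25, EF_Run assay=29, EF_Incubation=38, EF_Imaging=33) = 38; EF_Data extraction = 38+5 = 43
Expected project duration μ = 43 hours. Critical path: Order reagents → Sample prep → Incubation → Data extraction.

Backward pass:
LF_Data extraction = 43; LS_Data extraction = 43−5 = 38
LF_Imaging = LS_Data extraction = 38; LS_Imaging = 38−14 = 24
LF_Incubation = LS_Data extraction = 38; LS_Incubation = 38−14 = 24
LF_Run assay = LS_Data extraction = 38; LS_Run assay = 38−10 = 28
LF_Sample prep = LS_Incubation = 24; LS_Sample prep = 24−12 = 12
LF_Calibration = LS_Data extraction = 38; LS_Calibration = 38−13 = 25
LF_Equipment setup = min(LS_Run assay=28, LS_Imaging=24, LS_Data extraction=38) = 24; LS_Equipment setup = 24−7 = 17
LF_Order reagents = min(LS_Equipment setup=17, LS_Calibration=25, LS_Sample prep=12, LS_Run assay=28, LS_Imaging=24) = 12; LS_Order reagents = 12−12 = 0
Slack_Imaging = LS_Imaging − ES_Imaging = 24 − 19 = 5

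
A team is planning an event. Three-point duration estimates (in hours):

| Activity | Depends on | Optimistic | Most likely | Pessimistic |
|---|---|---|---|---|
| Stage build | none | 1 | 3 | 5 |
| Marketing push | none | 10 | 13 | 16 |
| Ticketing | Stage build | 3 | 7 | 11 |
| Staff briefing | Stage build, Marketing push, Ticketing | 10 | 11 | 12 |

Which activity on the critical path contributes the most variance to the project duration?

Marketing push

te_Stage build = (1 + 4·3 + 5)/6 = 18/6 = 3; σ²_Stage build = ((5−1)/6)² = 0.444
te_Marketing push = (10 + 4·13 + 16)/6 = 78/6 = 13; σ²_Marketing push = ((16−10)/6)² = 1.000
te_Ticketing = (3 + 4·7 + 11)/6 = 42/6 = 7; σ²_Ticketing = ((11−3)/6)² = 1.778
te_Staff briefing = (10 + 4·11 + 12)/6 = 66/6 = 11; σ²_Staff briefing = ((12−10)/6)² = 0.111

Forward pass:
ES_Stage build = 0; EF_Stage build = 3
ES_Marketing push = 0; EF_Marketing push = 13
ES_Ticketing = 3; EF_Ticketing = 3+7 = 10
ES_Staff briefing = max(EF_Stage build=3, EF_Marketing push=13, EF_Ticketing=10) = 13; EF_Staff briefing = 13+11 = 24
Expected project duration μ = 24 hours. Critical path: Marketing push → Staff briefing.

Variances on critical path: σ²_Marketing push=1.000, σ²_Staff briefing=0.111.
Largest is σ²_Marketing push = 1.000.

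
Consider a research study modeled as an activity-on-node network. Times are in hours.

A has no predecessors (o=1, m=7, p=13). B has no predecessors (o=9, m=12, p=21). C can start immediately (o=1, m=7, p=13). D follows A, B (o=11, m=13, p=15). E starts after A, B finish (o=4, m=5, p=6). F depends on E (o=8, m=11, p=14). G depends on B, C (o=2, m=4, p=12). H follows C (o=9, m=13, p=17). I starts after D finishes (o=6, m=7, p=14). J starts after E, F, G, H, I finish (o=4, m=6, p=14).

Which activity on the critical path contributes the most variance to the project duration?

B

te_A = (1 + 4·7 + 13)/6 = 42/6 = 7; σ²_A = ((13−1)/6)² = 4.000
te_B = (9 + 4·12 + 21)/6 = 78/6 = 13; σ²_B = ((21−9)/6)² = 4.000
te_C = (1 + 4·7 + 13)/6 = 42/6 = 7; σ²_C = ((13−1)/6)² = 4.000
te_D = (11 + 4·13 + 15)/6 = 78/6 = 13; σ²_D = ((15−11)/6)² = 0.444
te_E = (4 + 4·5 + 6)/6 = 30/6 = 5; σ²_E = ((6−4)/6)² = 0.111
te_F = (8 + 4·11 + 14)/6 = 66/6 = 11; σ²_F = ((14−8)/6)² = 1.000
te_G = (2 + 4·4 + 12)/6 = 30/6 = 5; σ²_G = ((12−2)/6)² = 2.778
te_H = (9 + 4·13 + 17)/6 = 78/6 = 13; σ²_H = ((17−9)/6)² = 1.778
te_I = (6 + 4·7 + 14)/6 = 48/6 = 8; σ²_I = ((14−6)/6)² = 1.778
te_J = (4 + 4·6 + 14)/6 = 42/6 = 7; σ²_J = ((14−4)/6)² = 2.778

Forward pass:
ES_A = 0; EF_A = 7
ES_B = 0; EF_B = 13
ES_C = 0; EF_C = 7
ES_D = max(EF_A=7, EF_B=13) = 13; EF_D = 13+13 = 26
ES_E = max(EF_A=7, EF_B=13) = 13; EF_E = 13+5 = 18
ES_F = 18; EF_F = 18+11 = 29
ES_G = max(EF_B=13, EF_C=7) = 13; EF_G = 13+5 = 18
ES_H = 7; EF_H = 7+13 = 20
ES_I = 26; EF_I = 26+8 = 34
ES_J = max(EF_E=18, EF_F=29, EF_G=18, EF_H=20, EF_I=34) = 34; EF_J = 34+7 = 41
Expected project duration μ = 41 hours. Critical path: B → D → I → J.

Variances on critical path: σ²_B=4.000, σ²_D=0.444, σ²_I=1.778, σ²_J=2.778.
Largest is σ²_B = 4.000.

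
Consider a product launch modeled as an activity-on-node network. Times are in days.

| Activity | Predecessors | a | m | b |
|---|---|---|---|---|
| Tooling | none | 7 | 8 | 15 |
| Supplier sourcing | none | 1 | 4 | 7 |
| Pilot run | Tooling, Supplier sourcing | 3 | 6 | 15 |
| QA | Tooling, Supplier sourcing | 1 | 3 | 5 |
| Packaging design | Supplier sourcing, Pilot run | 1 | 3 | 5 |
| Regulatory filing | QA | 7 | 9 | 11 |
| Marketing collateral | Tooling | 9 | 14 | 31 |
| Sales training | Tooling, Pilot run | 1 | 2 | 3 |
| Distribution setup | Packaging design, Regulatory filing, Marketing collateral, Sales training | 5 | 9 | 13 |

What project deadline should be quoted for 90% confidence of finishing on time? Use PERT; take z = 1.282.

39.3 days

te_Tooling = (7 + 4·8 + 15)/6 = 54/6 = 9; σ²_Tooling = ((15−7)/6)² = 1.778
te_Supplier sourcing = (1 + 4·4 + 7)/6 = 24/6 = 4; σ²_Supplier sourcing = ((7−1)/6)² = 1.000
te_Pilot run = (3 + 4·6 + 15)/6 = 42/6 = 7; σ²_Pilot run = ((15−3)/6)² = 4.000
te_QA = (1 + 4·3 + 5)/6 = 18/6 = 3; σ²_QA = ((5−1)/6)² = 0.444
te_Packaging design = (1 + 4·3 + 5)/6 = 18/6 = 3; σ²_Packaging design = ((5−1)/6)² = 0.444
te_Regulatory filing = (7 + 4·9 + 11)/6 = 54/6 = 9; σ²_Regulatory filing = ((11−7)/6)² = 0.444
te_Marketing collateral = (9 + 4·14 + 31)/6 = 96/6 = 16; σ²_Marketing collateral = ((31−9)/6)² = 13.444
te_Sales training = (1 + 4·2 + 3)/6 = 12/6 = 2; σ²_Sales training = ((3−1)/6)² = 0.111
te_Distribution setup = (5 + 4·9 + 13)/6 = 54/6 = 9; σ²_Distribution setup = ((13−5)/6)² = 1.778

Forward pass:
ES_Tooling = 0; EF_Tooling = 9
ES_Supplier sourcing = 0; EF_Supplier sourcing = 4
ES_Pilot run = max(EF_Tooling=9, EF_Supplier sourcing=4) = 9; EF_Pilot run = 9+7 = 16
ES_QA = max(EF_Tooling=9, EF_Supplier sourcing=4) = 9; EF_QA = 9+3 = 12
ES_Packaging design = max(EF_Supplier sourcing=4, EF_Pilot run=16) = 16; EF_Packaging design = 16+3 = 19
ES_Regulatory filing = 12; EF_Regulatory filing = 12+9 = 21
ES_Marketing collateral = 9; EF_Marketing collateral = 9+16 = 25
ES_Sales training = max(EF_Tooling=9, EF_Pilot run=16) = 16; EF_Sales training = 16+2 = 18
ES_Distribution setup = max(EF_Packaging design=19, EF_Regulatory filing=21, EF_Marketing collateral=25, EF_Sales training=18) = 25; EF_Distribution setup = 25+9 = 34
Expected project duration μ = 34 days. Critical path: Tooling → Marketing collateral → Distribution setup.

Variance along critical path = 1.778 + 13.444 + 1.778 = 17.000; σ = 4.123 days.
D = μ + z·σ = 34 + 1.282·4.123 = 39.3 days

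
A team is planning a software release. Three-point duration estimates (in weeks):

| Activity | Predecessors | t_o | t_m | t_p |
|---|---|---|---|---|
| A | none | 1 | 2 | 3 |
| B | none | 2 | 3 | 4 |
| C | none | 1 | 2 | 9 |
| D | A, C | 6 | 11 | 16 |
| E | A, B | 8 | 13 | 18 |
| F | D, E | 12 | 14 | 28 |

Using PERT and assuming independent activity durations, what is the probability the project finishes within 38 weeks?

te_A = (1 + 4·2 + 3)/6 = 12/6 = 2; σ²_A = ((3−1)/6)² = 0.111
te_B = (2 + 4·3 + 4)/6 = 18/6 = 3; σ²_B = ((4−2)/6)² = 0.111
te_C = (1 + 4·2 + 9)/6 = 18/6 = 3; σ²_C = ((9−1)/6)² = 1.778
te_D = (6 + 4·11 + 16)/6 = 66/6 = 11; σ²_D = ((16−6)/6)² = 2.778
te_E = (8 + 4·13 + 18)/6 = 78/6 = 13; σ²_E = ((18−8)/6)² = 2.778
te_F = (12 + 4·14 + 28)/6 = 96/6 = 16; σ²_F = ((28−12)/6)² = 7.111

Forward pass:
ES_A = 0; EF_A = 2
ES_B = 0; EF_B = 3
ES_C = 0; EF_C = 3
ES_D = max(EF_A=2, EF_C=3) = 3; EF_D = 3+11 = 14
ES_E = max(EF_A=2, EF_B=3) = 3; EF_E = 3+13 = 16
ES_F = max(EF_D=14, EF_E=16) = 16; EF_F = 16+16 = 32
Expected project duration μ = 32 weeks. Critical path: B → E → F.

Variance along critical path = 0.111 + 2.778 + 7.111 = 10.000; σ = √10.000 = 3.162 weeks.
Z = (38 − 32) / 3.162 = 1.897
P(T ≤ 38) = Φ(1.897) ≈ 0.971

0.971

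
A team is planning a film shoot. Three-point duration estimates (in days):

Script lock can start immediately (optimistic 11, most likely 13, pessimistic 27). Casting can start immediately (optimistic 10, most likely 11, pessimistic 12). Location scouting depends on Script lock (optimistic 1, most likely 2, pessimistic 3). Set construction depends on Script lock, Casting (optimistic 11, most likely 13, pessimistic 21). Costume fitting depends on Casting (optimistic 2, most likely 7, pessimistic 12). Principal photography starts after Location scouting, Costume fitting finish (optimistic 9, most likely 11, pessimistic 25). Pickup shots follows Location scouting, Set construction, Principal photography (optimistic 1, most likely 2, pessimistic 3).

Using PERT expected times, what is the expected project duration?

te_Script lock = (11 + 4·13 + 27)/6 = 90/6 = 15
te_Casting = (10 + 4·11 + 12)/6 = 66/6 = 11
te_Location scouting = (1 + 4·2 + 3)/6 = 12/6 = 2
te_Set construction = (11 + 4·13 + 21)/6 = 84/6 = 14
te_Costume fitting = (2 + 4·7 + 12)/6 = 42/6 = 7
te_Principal photography = (9 + 4·11 + 25)/6 = 78/6 = 13
te_Pickup shots = (1 + 4·2 + 3)/6 = 12/6 = 2

Forward pass:
ES_Script lock = 0; EF_Script lock = 15
ES_Casting = 0; EF_Casting = 11
ES_Location scouting = 15; EF_Location scouting = 15+2 = 17
ES_Set construction = max(EF_Script lock=15, EF_Casting=11) = 15; EF_Set construction = 15+14 = 29
ES_Costume fitting = 11; EF_Costume fitting = 11+7 = 18
ES_Principal photography = max(EF_Location scouting=17, EF_Costume fitting=18) = 18; EF_Principal photography = 18+13 = 31
ES_Pickup shots = max(EF_Location scouting=17, EF_Set construction=29, EF_Principal photography=31) = 31; EF_Pickup shots = 31+2 = 33
Expected project duration μ = 33 days. Critical path: Casting → Costume fitting → Principal photography → Pickup shots.

33 days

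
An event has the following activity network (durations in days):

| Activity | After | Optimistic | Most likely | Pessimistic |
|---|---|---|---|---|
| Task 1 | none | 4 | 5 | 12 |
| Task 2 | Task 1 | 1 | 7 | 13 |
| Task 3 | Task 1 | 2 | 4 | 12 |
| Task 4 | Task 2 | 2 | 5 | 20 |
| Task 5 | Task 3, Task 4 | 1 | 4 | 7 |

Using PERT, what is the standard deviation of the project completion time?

3.97 days

te_Task 1 = (4 + 4·5 + 12)/6 = 36/6 = 6; σ²_Task 1 = ((12−4)/6)² = 1.778
te_Task 2 = (1 + 4·7 + 13)/6 = 42/6 = 7; σ²_Task 2 = ((13−1)/6)² = 4.000
te_Task 3 = (2 + 4·4 + 12)/6 = 30/6 = 5; σ²_Task 3 = ((12−2)/6)² = 2.778
te_Task 4 = (2 + 4·5 + 20)/6 = 42/6 = 7; σ²_Task 4 = ((20−2)/6)² = 9.000
te_Task 5 = (1 + 4·4 + 7)/6 = 24/6 = 4; σ²_Task 5 = ((7−1)/6)² = 1.000

Forward pass:
ES_Task 1 = 0; EF_Task 1 = 6
ES_Task 2 = 6; EF_Task 2 = 6+7 = 13
ES_Task 3 = 6; EF_Task 3 = 6+5 = 11
ES_Task 4 = 13; EF_Task 4 = 13+7 = 20
ES_Task 5 = max(EF_Task 3=11, EF_Task 4=20) = 20; EF_Task 5 = 20+4 = 24
Expected project duration μ = 24 days. Critical path: Task 1 → Task 2 → Task 4 → Task 5.

Variance along critical path = 1.778 + 4.000 + 9.000 + 1.000 = 15.778
σ = √15.778 = 3.972 days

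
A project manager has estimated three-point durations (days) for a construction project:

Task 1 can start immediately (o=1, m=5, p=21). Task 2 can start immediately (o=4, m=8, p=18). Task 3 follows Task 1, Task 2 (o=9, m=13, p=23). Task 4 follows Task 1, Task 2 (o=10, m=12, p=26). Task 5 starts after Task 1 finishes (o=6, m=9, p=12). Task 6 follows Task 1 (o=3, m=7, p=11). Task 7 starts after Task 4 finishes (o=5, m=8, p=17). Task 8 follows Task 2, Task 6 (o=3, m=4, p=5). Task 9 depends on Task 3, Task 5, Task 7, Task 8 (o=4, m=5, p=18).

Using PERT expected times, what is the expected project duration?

te_Task 1 = (1 + 4·5 + 21)/6 = 42/6 = 7
te_Task 2 = (4 + 4·8 + 18)/6 = 54/6 = 9
te_Task 3 = (9 + 4·13 + 23)/6 = 84/6 = 14
te_Task 4 = (10 + 4·12 + 26)/6 = 84/6 = 14
te_Task 5 = (6 + 4·9 + 12)/6 = 54/6 = 9
te_Task 6 = (3 + 4·7 + 11)/6 = 42/6 = 7
te_Task 7 = (5 + 4·8 + 17)/6 = 54/6 = 9
te_Task 8 = (3 + 4·4 + 5)/6 = 24/6 = 4
te_Task 9 = (4 + 4·5 + 18)/6 = 42/6 = 7

Forward pass:
ES_Task 1 = 0; EF_Task 1 = 7
ES_Task 2 = 0; EF_Task 2 = 9
ES_Task 3 = max(EF_Task 1=7, EF_Task 2=9) = 9; EF_Task 3 = 9+14 = 23
ES_Task 4 = max(EF_Task 1=7, EF_Task 2=9) = 9; EF_Task 4 = 9+14 = 23
ES_Task 5 = 7; EF_Task 5 = 7+9 = 16
ES_Task 6 = 7; EF_Task 6 = 7+7 = 14
ES_Task 7 = 23; EF_Task 7 = 23+9 = 32
ES_Task 8 = max(EF_Task 2=9, EF_Task 6=14) = 14; EF_Task 8 = 14+4 = 18
ES_Task 9 = max(EF_Task 3=23, EF_Task 5=16, EF_Task 7=32, EF_Task 8=18) = 32; EF_Task 9 = 32+7 = 39
Expected project duration μ = 39 days. Critical path: Task 2 → Task 4 → Task 7 → Task 9.

39 days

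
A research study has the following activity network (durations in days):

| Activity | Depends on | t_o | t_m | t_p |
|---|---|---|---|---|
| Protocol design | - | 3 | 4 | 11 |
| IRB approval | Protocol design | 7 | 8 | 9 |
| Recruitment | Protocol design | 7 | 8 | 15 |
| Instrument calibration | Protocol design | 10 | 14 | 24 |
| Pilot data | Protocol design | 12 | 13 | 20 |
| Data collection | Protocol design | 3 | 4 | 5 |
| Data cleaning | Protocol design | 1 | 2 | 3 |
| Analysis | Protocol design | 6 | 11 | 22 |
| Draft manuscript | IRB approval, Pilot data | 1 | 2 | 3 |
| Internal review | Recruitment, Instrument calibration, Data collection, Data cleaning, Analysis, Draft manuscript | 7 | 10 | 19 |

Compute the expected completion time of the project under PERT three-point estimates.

te_Protocol design = (3 + 4·4 + 11)/6 = 30/6 = 5
te_IRB approval = (7 + 4·8 + 9)/6 = 48/6 = 8
te_Recruitment = (7 + 4·8 + 15)/6 = 54/6 = 9
te_Instrument calibration = (10 + 4·14 + 24)/6 = 90/6 = 15
te_Pilot data = (12 + 4·13 + 20)/6 = 84/6 = 14
te_Data collection = (3 + 4·4 + 5)/6 = 24/6 = 4
te_Data cleaning = (1 + 4·2 + 3)/6 = 12/6 = 2
te_Analysis = (6 + 4·11 + 22)/6 = 72/6 = 12
te_Draft manuscript = (1 + 4·2 + 3)/6 = 12/6 = 2
te_Internal review = (7 + 4·10 + 19)/6 = 66/6 = 11

Forward pass:
ES_Protocol design = 0; EF_Protocol design = 5
ES_IRB approval = 5; EF_IRB approval = 5+8 = 13
ES_Recruitment = 5; EF_Recruitment = 5+9 = 14
ES_Instrument calibration = 5; EF_Instrument calibration = 5+15 = 20
ES_Pilot data = 5; EF_Pilot data = 5+14 = 19
ES_Data collection = 5; EF_Data collection = 5+4 = 9
ES_Data cleaning = 5; EF_Data cleaning = 5+2 = 7
ES_Analysis = 5; EF_Analysis = 5+12 = 17
ES_Draft manuscript = max(EF_IRB approval=13, EF_Pilot data=19) = 19; EF_Draft manuscript = 19+2 = 21
ES_Internal review = max(EF_Recruitment=14, EF_Instrument calibration=20, EF_Data collection=9, EF_Data cleaning=7, EF_Analysis=17, EF_Draft manuscript=21) = 21; EF_Internal review = 21+11 = 32
Expected project duration μ = 32 days. Critical path: Protocol design → Pilot data → Draft manuscript → Internal review.

32 days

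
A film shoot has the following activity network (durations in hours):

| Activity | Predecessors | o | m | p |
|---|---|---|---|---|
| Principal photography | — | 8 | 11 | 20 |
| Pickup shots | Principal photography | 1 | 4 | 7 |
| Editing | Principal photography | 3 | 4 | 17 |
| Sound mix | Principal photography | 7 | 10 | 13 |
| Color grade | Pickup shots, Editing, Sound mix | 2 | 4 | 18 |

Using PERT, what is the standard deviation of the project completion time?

3.48 hours

te_Principal photography = (8 + 4·11 + 20)/6 = 72/6 = 12; σ²_Principal photography = ((20−8)/6)² = 4.000
te_Pickup shots = (1 + 4·4 + 7)/6 = 24/6 = 4; σ²_Pickup shots = ((7−1)/6)² = 1.000
te_Editing = (3 + 4·4 + 17)/6 = 36/6 = 6; σ²_Editing = ((17−3)/6)² = 5.444
te_Sound mix = (7 + 4·10 + 13)/6 = 60/6 = 10; σ²_Sound mix = ((13−7)/6)² = 1.000
te_Color grade = (2 + 4·4 + 18)/6 = 36/6 = 6; σ²_Color grade = ((18−2)/6)² = 7.111

Forward pass:
ES_Principal photography = 0; EF_Principal photography = 12
ES_Pickup shots = 12; EF_Pickup shots = 12+4 = 16
ES_Editing = 12; EF_Editing = 12+6 = 18
ES_Sound mix = 12; EF_Sound mix = 12+10 = 22
ES_Color grade = max(EF_Pickup shots=16, EF_Editing=18, EF_Sound mix=22) = 22; EF_Color grade = 22+6 = 28
Expected project duration μ = 28 hours. Critical path: Principal photography → Sound mix → Color grade.

Variance along critical path = 4.000 + 1.000 + 7.111 = 12.111
σ = √12.111 = 3.480 hours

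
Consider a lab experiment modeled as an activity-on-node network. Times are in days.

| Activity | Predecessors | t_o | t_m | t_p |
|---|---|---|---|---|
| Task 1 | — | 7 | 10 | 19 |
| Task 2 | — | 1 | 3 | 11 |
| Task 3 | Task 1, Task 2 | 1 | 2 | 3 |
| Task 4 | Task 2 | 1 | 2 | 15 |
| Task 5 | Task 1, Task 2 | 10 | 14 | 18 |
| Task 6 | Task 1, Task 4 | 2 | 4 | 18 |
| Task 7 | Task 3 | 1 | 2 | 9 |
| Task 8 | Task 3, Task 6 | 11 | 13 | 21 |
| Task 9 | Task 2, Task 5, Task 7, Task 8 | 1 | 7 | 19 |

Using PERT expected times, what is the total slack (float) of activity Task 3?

te_Task 1 = (7 + 4·10 + 19)/6 = 66/6 = 11
te_Task 2 = (1 + 4·3 + 11)/6 = 24/6 = 4
te_Task 3 = (1 + 4·2 + 3)/6 = 12/6 = 2
te_Task 4 = (1 + 4·2 + 15)/6 = 24/6 = 4
te_Task 5 = (10 + 4·14 + 18)/6 = 84/6 = 14
te_Task 6 = (2 + 4·4 + 18)/6 = 36/6 = 6
te_Task 7 = (1 + 4·2 + 9)/6 = 18/6 = 3
te_Task 8 = (11 + 4·13 + 21)/6 = 84/6 = 14
te_Task 9 = (1 + 4·7 + 19)/6 = 48/6 = 8

Forward pass:
ES_Task 1 = 0; EF_Task 1 = 11
ES_Task 2 = 0; EF_Task 2 = 4
ES_Task 3 = max(EF_Task 1=11, EF_Task 2=4) = 11; EF_Task 3 = 11+2 = 13
ES_Task 4 = 4; EF_Task 4 = 4+4 = 8
ES_Task 5 = max(EF_Task 1=11, EF_Task 2=4) = 11; EF_Task 5 = 11+14 = 25
ES_Task 6 = max(EF_Task 1=11, EF_Task 4=8) = 11; EF_Task 6 = 11+6 = 17
ES_Task 7 = 13; EF_Task 7 = 13+3 = 16
ES_Task 8 = max(EF_Task 3=13, EF_Task 6=17) = 17; EF_Task 8 = 17+14 = 31
ES_Task 9 = max(EF_Task 2=4, EF_Task 5=25, EF_Task 7=16, EF_Task 8=31) = 31; EF_Task 9 = 31+8 = 39
Expected project duration μ = 39 days. Critical path: Task 1 → Task 6 → Task 8 → Task 9.

Backward pass:
LF_Task 9 = 39; LS_Task 9 = 39−8 = 31
LF_Task 8 = LS_Task 9 = 31; LS_Task 8 = 31−14 = 17
LF_Task 7 = LS_Task 9 = 31; LS_Task 7 = 31−3 = 28
LF_Task 6 = LS_Task 8 = 17; LS_Task 6 = 17−6 = 11
LF_Task 5 = LS_Task 9 = 31; LS_Task 5 = 31−14 = 17
LF_Task 4 = LS_Task 6 = 11; LS_Task 4 = 11−4 = 7
LF_Task 3 = min(LS_Task 7=28, LS_Task 8=17) = 17; LS_Task 3 = 17−2 = 15
LF_Task 2 = min(LS_Task 3=15, LS_Task 4=7, LS_Task 5=17, LS_Task 9=31) = 7; LS_Task 2 = 7−4 = 3
LF_Task 1 = min(LS_Task 3=15, LS_Task 5=17, LS_Task 6=11) = 11; LS_Task 1 = 11−11 = 0
Slack_Task 3 = LS_Task 3 − ES_Task 3 = 15 − 11 = 4

4 days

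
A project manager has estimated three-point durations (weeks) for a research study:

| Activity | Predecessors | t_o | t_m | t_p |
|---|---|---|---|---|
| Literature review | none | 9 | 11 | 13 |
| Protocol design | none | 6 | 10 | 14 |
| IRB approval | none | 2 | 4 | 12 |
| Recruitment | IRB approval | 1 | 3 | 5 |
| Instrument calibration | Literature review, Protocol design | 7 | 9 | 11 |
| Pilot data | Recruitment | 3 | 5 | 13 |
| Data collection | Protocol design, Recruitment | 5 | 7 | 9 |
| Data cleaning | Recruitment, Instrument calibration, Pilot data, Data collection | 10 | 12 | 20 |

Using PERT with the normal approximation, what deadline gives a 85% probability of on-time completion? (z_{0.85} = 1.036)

35.0 weeks

te_Literature review = (9 + 4·11 + 13)/6 = 66/6 = 11; σ²_Literature review = ((13−9)/6)² = 0.444
te_Protocol design = (6 + 4·10 + 14)/6 = 60/6 = 10; σ²_Protocol design = ((14−6)/6)² = 1.778
te_IRB approval = (2 + 4·4 + 12)/6 = 30/6 = 5; σ²_IRB approval = ((12−2)/6)² = 2.778
te_Recruitment = (1 + 4·3 + 5)/6 = 18/6 = 3; σ²_Recruitment = ((5−1)/6)² = 0.444
te_Instrument calibration = (7 + 4·9 + 11)/6 = 54/6 = 9; σ²_Instrument calibration = ((11−7)/6)² = 0.444
te_Pilot data = (3 + 4·5 + 13)/6 = 36/6 = 6; σ²_Pilot data = ((13−3)/6)² = 2.778
te_Data collection = (5 + 4·7 + 9)/6 = 42/6 = 7; σ²_Data collection = ((9−5)/6)² = 0.444
te_Data cleaning = (10 + 4·12 + 20)/6 = 78/6 = 13; σ²_Data cleaning = ((20−10)/6)² = 2.778

Forward pass:
ES_Literature review = 0; EF_Literature review = 11
ES_Protocol design = 0; EF_Protocol design = 10
ES_IRB approval = 0; EF_IRB approval = 5
ES_Recruitment = 5; EF_Recruitment = 5+3 = 8
ES_Instrument calibration = max(EF_Literature review=11, EF_Protocol design=10) = 11; EF_Instrument calibration = 11+9 = 20
ES_Pilot data = 8; EF_Pilot data = 8+6 = 14
ES_Data collection = max(EF_Protocol design=10, EF_Recruitment=8) = 10; EF_Data collection = 10+7 = 17
ES_Data cleaning = max(EF_Recruitment=8, EF_Instrument calibration=20, EF_Pilot data=14, EF_Data collection=17) = 20; EF_Data cleaning = 20+13 = 33
Expected project duration μ = 33 weeks. Critical path: Literature review → Instrument calibration → Data cleaning.

Variance along critical path = 0.444 + 0.444 + 2.778 = 3.667; σ = 1.915 weeks.
D = μ + z·σ = 33 + 1.036·1.915 = 35.0 weeks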